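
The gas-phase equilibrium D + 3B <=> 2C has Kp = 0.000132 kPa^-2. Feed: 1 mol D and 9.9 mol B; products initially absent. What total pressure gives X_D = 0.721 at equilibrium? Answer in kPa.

Basis: 1 mol D initially; let X = conversion of D. Extent ξ = X.
Species balance: n_D = 1 − X; n_B = 9.9 − 3X; n_C = 2X.
n_T = Σnᵢ = 10.9 − 2X.
Kp = p_C^2 / (p_D p_B^3) with p_i = (n_i/n_T)·P.
At X = 0.721: the mole-fraction product g(X) = Π y_i^ν_i = 1.439. Since Kp = g(X)·P^{-2}, P = (g/Kp)^(1/2) = (1.439/0.000132)^(1/2) = 104 kPa.

P = 104 kPa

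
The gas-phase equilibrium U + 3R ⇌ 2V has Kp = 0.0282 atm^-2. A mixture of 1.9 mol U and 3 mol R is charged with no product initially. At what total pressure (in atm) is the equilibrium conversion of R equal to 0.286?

P = 3.7 atm

Basis: 3 mol R initially; let X = conversion of R. Extent ξ = X.
At extent ξ: n_U = 1.9 − X; n_R = 3 − 3X; n_V = 2X.
n_T = Σnᵢ = 4.9 − 2X.
Kp = p_V^2 / (p_U p_R^3) with p_i = (n_i/n_T)·P.
At X = 0.286: the mole-fraction product g(X) = Π y_i^ν_i = 0.3864. Since Kp = g(X)·P^{-2}, P = (g/Kp)^(1/2) = (0.3864/0.0282)^(1/2) = 3.7 atm.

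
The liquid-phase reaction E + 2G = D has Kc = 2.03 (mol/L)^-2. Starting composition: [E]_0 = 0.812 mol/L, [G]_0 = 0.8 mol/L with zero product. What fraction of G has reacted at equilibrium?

X = 0.499

Let X = conversion of G; extent ξ = 0.8X/2 mol/L.
Concentrations: [E] = 0.812 − 0.4X; [G] = 0.8 − 0.8X; [D] = 0.4X.
Kc = [D] / ([E] [G]^2).
Equating to 2.03 (mol/L)^-2: the physical root is X = 0.499.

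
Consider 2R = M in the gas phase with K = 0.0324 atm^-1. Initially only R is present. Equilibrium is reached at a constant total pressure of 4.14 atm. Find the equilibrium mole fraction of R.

Let X = conversion of R (basis 1 mol R); extent of reaction ξ = 0.5X.
At extent ξ: n_R = 1 − X; n_M = 0.5X.
Summing: n_T = 1 − 0.5X.
y_i = n_i/n_T, p_i = y_i·P. K = p_M / (p_R^2).
Substituting and setting equal to 0.0324 atm^-1 gives a polynomial in X; the root in (0,1) is X = 0.193.
Then n_R = 0.807, n_T = 0.903, so y_R = 0.893.

y_R = 0.893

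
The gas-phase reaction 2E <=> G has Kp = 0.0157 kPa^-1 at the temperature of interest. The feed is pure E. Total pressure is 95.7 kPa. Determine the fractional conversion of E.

Take 1 mol E as basis and let X be its fractional conversion, so ξ = 0.5X.
Mole table: n_E = 1 − X; n_G = 0.5X.
Total moles n_T = 1 − 0.5X.
y_i = n_i/n_T, p_i = y_i·P. Kp = p_G / (p_E^2).
This yields a degree-2 equation in X; solving on (0,1), X = 0.622.

X = 0.622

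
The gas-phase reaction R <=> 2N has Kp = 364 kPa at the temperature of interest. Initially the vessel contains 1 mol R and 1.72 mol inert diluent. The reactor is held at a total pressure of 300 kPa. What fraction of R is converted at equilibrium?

X = 0.620

Basis: 1 mol R initially; let X = conversion of R. Extent ξ = X.
Mole table: n_R = 1 − X; n_N = 2X; n_I = 1.72 (inert).
n_T = Σnᵢ = 2.72 + X.
With p_i = (n_i/n_T)P, Kp = p_N^2 / (p_R).
Substituting and setting equal to 364 kPa gives a polynomial in X; the root in (0,1) is X = 0.620.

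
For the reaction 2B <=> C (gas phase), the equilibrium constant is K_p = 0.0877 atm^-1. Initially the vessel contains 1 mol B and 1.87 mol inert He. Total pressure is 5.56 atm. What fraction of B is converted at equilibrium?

Let X = conversion of B (basis 1 mol B); extent of reaction ξ = 0.5X.
At extent ξ: n_B = 1 − X; n_C = 0.5X; n_I = 1.87 (inert).
n_T = Σnᵢ = 2.87 − 0.5X.
Mole fractions y_i = n_i/n_T; K_p = p_C / (p_B^2) with p_i = y_i·P.
Equating to 0.0877 atm^-1 and solving on 0 < X < 1: X = 0.217.

X = 0.217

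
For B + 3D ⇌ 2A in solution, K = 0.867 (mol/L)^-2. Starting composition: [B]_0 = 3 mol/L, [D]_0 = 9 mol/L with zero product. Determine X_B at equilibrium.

Let X = conversion of B; extent ξ = 3·X mol/L.
Concentrations: [B] = 3 − 3X; [D] = 9 − 9X; [A] = 6X.
K = [A]^2 / ([B] [D]^3).
Solving K = 0.867 for X ∈ (0,1): X = 0.691.

X = 0.691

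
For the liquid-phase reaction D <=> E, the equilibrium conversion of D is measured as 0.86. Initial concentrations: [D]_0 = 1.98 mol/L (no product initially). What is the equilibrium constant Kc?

Let X = conversion of D.
Concentrations: [D] = 1.98 − 1.98X; [E] = 1.98X.
At X = 0.86: [D] = 0.277, [E] = 1.7.
Kc = [E] / ([D]) = 6.14.

Kc = 6.14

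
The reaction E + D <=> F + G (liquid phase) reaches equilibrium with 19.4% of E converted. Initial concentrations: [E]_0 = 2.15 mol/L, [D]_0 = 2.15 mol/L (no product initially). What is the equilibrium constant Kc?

Kc = 0.0579

Let X = conversion of E.
Concentrations: [E] = 2.15 − 2.15X; [D] = 2.15 − 2.15X; [F] = 2.15X; [G] = 2.15X.
At X = 0.194: [E] = 1.73, [D] = 1.73, [F] = 0.417, [G] = 0.417.
Kc = [F] [G] / ([E] [D]) = 0.0579.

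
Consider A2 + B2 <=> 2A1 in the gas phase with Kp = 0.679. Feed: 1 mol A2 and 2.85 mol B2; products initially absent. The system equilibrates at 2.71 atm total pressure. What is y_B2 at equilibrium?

y_B2 = 0.619

Basis: 1 mol A2 initially; let X = conversion of A2. Extent ξ = X.
Moles: n_A2 = 1 − X; n_B2 = 2.85 − X; n_A1 = 2X.
n_T stays at 3.85 (no change in mole number).
With p_i = (n_i/n_T)P, Kp = p_A1^2 / (p_A2 p_B2).
Setting this equal to 0.679 and taking the physical root (0 < X < 1) gives X = 0.465.
Then n_B2 = 2.38, n_T = 3.85, so y_B2 = 0.619.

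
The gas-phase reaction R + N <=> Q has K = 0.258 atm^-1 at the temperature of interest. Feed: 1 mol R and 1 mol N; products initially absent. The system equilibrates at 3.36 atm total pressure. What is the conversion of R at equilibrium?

X = 0.268

Take 1 mol R as basis and let X be its fractional conversion, so ξ = X.
At extent ξ: n_R = 1 − X; n_N = 1 − X; n_Q = X.
n_T = Σnᵢ = 2 − X.
y_i = n_i/n_T, p_i = y_i·P. K = p_Q / (p_R p_N).
Setting this equal to 0.258 atm^-1 and taking the physical root (0 < X < 1) gives X = 0.268.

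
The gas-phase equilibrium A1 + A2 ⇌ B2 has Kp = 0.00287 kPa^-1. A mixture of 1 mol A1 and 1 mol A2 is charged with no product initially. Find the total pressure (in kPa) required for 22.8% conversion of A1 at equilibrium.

P = 236 kPa

Let X = conversion of A1 (basis 1 mol A1); extent of reaction ξ = X.
Species balance: n_A1 = 1 − X; n_A2 = 1 − X; n_B2 = X.
Summing: n_T = 2 − X.
Kp = p_B2 / (p_A1 p_A2) with p_i = (n_i/n_T)·P.
At X = 0.228: the mole-fraction product g(X) = Π y_i^ν_i = 0.6779. Since Kp = g(X)·P^{-1}, P = (g/Kp)^(1/1) = (0.6779/0.00287)^(1/1) = 236 kPa.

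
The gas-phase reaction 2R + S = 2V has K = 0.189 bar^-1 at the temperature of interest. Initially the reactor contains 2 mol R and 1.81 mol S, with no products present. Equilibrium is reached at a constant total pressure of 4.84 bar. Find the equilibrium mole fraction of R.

y_R = 0.361

Basis: 2 mol R initially; let X = conversion of R. Extent ξ = X.
Moles: n_R = 2 − 2X; n_S = 1.81 − X; n_V = 2X.
n_T = Σnᵢ = 3.81 − X.
y_i = n_i/n_T, p_i = y_i·P. K = p_V^2 / (p_R^2 p_S).
Substituting and setting equal to 0.189 bar^-1 gives a polynomial in X; the root in (0,1) is X = 0.382.
Then n_R = 1.24, n_T = 3.43, so y_R = 0.361.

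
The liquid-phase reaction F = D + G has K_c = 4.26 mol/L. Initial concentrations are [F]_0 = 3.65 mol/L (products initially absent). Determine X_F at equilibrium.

Let X = conversion of F; extent ξ = 3.65·X mol/L.
Concentrations: [F] = 3.65 − 3.65X; [D] = 3.65X; [G] = 3.65X.
K_c = [D] [G] / ([F]).
Solving K_c = 4.26 for X ∈ (0,1): X = 0.644.

X = 0.644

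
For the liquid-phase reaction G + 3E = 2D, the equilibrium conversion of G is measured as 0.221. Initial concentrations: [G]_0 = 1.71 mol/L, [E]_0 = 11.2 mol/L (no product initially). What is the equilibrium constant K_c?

K_c = 0.00042 (mol/L)^-2

Let X = conversion of G.
Concentrations: [G] = 1.71 − 1.71X; [E] = 11.2 − 5.13X; [D] = 3.42X.
At X = 0.221: [G] = 1.33, [E] = 10.1, [D] = 0.756.
K_c = [D]^2 / ([G] [E]^3) = 0.00042 (mol/L)^-2.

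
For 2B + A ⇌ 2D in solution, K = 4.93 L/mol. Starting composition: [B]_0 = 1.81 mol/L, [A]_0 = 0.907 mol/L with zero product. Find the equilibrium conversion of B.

Let X = conversion of B; extent ξ = 1.81X/2 mol/L.
Concentrations: [B] = 1.81 − 1.81X; [A] = 0.907 − 0.905X; [D] = 1.81X.
K = [D]^2 / ([B]^2 [A]).
This equals 4.93 at X = 0.579 (the root in 0 < X < 1).

X = 0.579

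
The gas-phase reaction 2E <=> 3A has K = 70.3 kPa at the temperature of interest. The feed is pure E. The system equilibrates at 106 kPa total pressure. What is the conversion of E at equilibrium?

X = 0.428

Let X = conversion of E (basis 1 mol E); extent of reaction ξ = 0.5X.
Species balance: n_E = 1 − X; n_A = 1.5X.
n_T = Σnᵢ = 1 + 0.5X.
y_i = n_i/n_T, p_i = y_i·P. K = p_A^3 / (p_E^2).
Substituting and setting equal to 70.3 kPa gives a polynomial in X; the root in (0,1) is X = 0.428.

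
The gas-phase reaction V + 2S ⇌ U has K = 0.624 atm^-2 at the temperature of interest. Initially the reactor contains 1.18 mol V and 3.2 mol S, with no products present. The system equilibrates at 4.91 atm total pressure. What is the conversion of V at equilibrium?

X = 0.805

Basis: 1.18 mol V initially; let X = conversion of V. Extent ξ = 1.18X.
Moles: n_V = 1.18 − 1.18X; n_S = 3.2 − 2.36X; n_U = 1.18X.
Summing: n_T = 4.38 − 2.36X.
Mole fractions y_i = n_i/n_T; K = p_U / (p_V p_S^2) with p_i = y_i·P.
Equating to 0.624 atm^-2 and solving on 0 < X < 1: X = 0.805.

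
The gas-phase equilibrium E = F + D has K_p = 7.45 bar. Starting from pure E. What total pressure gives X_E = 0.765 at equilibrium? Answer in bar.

Take 1 mol E as basis and let X be its fractional conversion, so ξ = X.
Species balance: n_E = 1 − X; n_F = X; n_D = X.
n_T = Σnᵢ = 1 + X.
K_p = p_F p_D / (p_E) with p_i = (n_i/n_T)·P.
At X = 0.765: the mole-fraction product g(X) = Π y_i^ν_i = 1.411. Since K_p = g(X)·P^{1}, P = (K_p/g)^(1/1) = (7.45/1.411)^(1/1) = 5.28 bar.

P = 5.28 bar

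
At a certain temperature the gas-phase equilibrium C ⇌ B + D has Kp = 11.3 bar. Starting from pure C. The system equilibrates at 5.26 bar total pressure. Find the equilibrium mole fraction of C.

Basis: 1 mol C initially; let X = conversion of C. Extent ξ = X.
At extent ξ: n_C = 1 − X; n_B = X; n_D = X.
Total moles n_T = 1 + X.
y_i = n_i/n_T, p_i = y_i·P. Kp = p_B p_D / (p_C).
Setting this equal to 11.3 bar and taking the physical root (0 < X < 1) gives X = 0.826.
Then n_C = 0.174, n_T = 1.83, so y_C = 0.095.

y_C = 0.095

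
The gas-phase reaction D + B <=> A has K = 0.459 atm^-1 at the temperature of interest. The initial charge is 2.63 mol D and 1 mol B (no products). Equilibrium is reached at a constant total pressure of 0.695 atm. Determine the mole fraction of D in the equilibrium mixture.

y_D = 0.710

Take 1 mol B as basis and let X be its fractional conversion, so ξ = X.
Species balance: n_D = 2.63 − X; n_B = 1 − X; n_A = X.
Summing: n_T = 3.63 − X.
With p_i = (n_i/n_T)P, K = p_A / (p_D p_B).
Equating to 0.459 atm^-1 and solving on 0 < X < 1: X = 0.185.
Then n_D = 2.45, n_T = 3.45, so y_D = 0.710.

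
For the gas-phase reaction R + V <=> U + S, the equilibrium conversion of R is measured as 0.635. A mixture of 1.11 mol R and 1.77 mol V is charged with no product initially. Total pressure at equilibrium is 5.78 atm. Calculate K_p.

Basis: 1.11 mol R initially; let X = conversion of R. Extent ξ = 1.11X.
Species balance: n_R = 1.11 − 1.11X; n_V = 1.77 − 1.11X; n_U = 1.11X; n_S = 1.11X.
n_T stays at 2.88 (no change in mole number).
At X = 0.635: n_R = 0.405, n_V = 1.07, n_U = 0.705, n_S = 0.705, n_T = 2.88.
p_i = (n_i/n_T)·P. K_p = p_U p_S / (p_R p_V) = 1.15.

K_p = 1.15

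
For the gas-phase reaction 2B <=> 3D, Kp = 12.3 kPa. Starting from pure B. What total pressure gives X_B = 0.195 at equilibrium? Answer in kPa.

P = 350 kPa

Basis: 1 mol B initially; let X = conversion of B. Extent ξ = 0.5X.
At extent ξ: n_B = 1 − X; n_D = 1.5X.
Total moles n_T = 1 + 0.5X.
Kp = p_D^3 / (p_B^2) with p_i = (n_i/n_T)·P.
At X = 0.195: the mole-fraction product g(X) = Π y_i^ν_i = 0.03519. Since Kp = g(X)·P^{1}, P = (Kp/g)^(1/1) = (12.3/0.03519)^(1/1) = 350 kPa.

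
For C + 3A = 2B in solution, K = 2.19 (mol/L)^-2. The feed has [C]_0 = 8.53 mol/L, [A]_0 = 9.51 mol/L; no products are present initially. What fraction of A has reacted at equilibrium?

X = 0.860

Let X = conversion of A; extent ξ = 9.51X/3 mol/L.
Concentrations: [C] = 8.53 − 3.17X; [A] = 9.51 − 9.51X; [B] = 6.34X.
K = [B]^2 / ([C] [A]^3).
Setting equal to 2.19 and solving for X on (0,1) gives X = 0.860.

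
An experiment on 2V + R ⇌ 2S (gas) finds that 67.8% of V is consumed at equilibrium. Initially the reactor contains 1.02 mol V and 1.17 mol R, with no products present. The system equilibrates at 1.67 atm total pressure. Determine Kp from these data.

Kp = 5.94 atm^-1

Take 1.02 mol V as basis and let X be its fractional conversion, so ξ = 0.51X.
At extent ξ: n_V = 1.02 − 1.02X; n_R = 1.17 − 0.51X; n_S = 1.02X.
n_T = Σnᵢ = 2.19 − 0.51X.
At X = 0.678: n_V = 0.328, n_R = 0.824, n_S = 0.692, n_T = 1.84.
p_i = (n_i/n_T)·P. Kp = p_S^2 / (p_V^2 p_R) = 5.94 atm^-1.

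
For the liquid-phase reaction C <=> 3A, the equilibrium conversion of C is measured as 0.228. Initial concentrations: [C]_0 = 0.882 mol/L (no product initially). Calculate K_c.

Let X = conversion of C.
Concentrations: [C] = 0.882 − 0.882X; [A] = 2.65X.
At X = 0.228: [C] = 0.681, [A] = 0.603.
K_c = [A]^3 / ([C]) = 0.322 (mol/L)^2.

K_c = 0.322 (mol/L)^2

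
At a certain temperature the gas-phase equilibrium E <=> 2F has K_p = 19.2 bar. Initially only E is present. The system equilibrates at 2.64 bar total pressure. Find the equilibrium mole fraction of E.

y_E = 0.109

Basis: 1 mol E initially; let X = conversion of E. Extent ξ = X.
Moles: n_E = 1 − X; n_F = 2X.
Total moles n_T = 1 + X.
y_i = n_i/n_T, p_i = y_i·P. K_p = p_F^2 / (p_E).
Substituting and setting equal to 19.2 bar gives a polynomial in X; the root in (0,1) is X = 0.803.
Then n_E = 0.197, n_T = 1.8, so y_E = 0.109.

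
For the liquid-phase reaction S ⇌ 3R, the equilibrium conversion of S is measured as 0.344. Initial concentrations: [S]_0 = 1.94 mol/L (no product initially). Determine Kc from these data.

Kc = 6.31 (mol/L)^2

Let X = conversion of S.
Concentrations: [S] = 1.94 − 1.94X; [R] = 5.82X.
At X = 0.344: [S] = 1.27, [R] = 2.
Kc = [R]^3 / ([S]) = 6.31 (mol/L)^2.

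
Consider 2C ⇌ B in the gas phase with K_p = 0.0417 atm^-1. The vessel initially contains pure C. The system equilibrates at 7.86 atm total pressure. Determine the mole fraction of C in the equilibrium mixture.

Take 1 mol C as basis and let X be its fractional conversion, so ξ = 0.5X.
Mole table: n_C = 1 − X; n_B = 0.5X.
Summing: n_T = 1 − 0.5X.
Mole fractions y_i = n_i/n_T; K_p = p_B / (p_C^2) with p_i = y_i·P.
Substituting and setting equal to 0.0417 atm^-1 gives a polynomial in X; the root in (0,1) is X = 0.342.
Then n_C = 0.658, n_T = 0.829, so y_C = 0.794.

y_C = 0.794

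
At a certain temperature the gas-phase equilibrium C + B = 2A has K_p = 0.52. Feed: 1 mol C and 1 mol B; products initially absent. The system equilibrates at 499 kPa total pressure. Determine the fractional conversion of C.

X = 0.265

Basis: 1 mol C initially; let X = conversion of C. Extent ξ = X.
Moles: n_C = 1 − X; n_B = 1 − X; n_A = 2X.
Since Δν = 0, n_T = 2 throughout.
y_i = n_i/n_T, p_i = y_i·P. K_p = p_A^2 / (p_C p_B).
Setting this equal to 0.52 and taking the physical root (0 < X < 1) gives X = 0.265.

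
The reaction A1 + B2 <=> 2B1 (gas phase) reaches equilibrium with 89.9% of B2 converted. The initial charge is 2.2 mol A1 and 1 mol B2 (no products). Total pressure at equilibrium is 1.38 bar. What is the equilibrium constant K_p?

Take 1 mol B2 as basis and let X be its fractional conversion, so ξ = X.
At extent ξ: n_A1 = 2.2 − X; n_B2 = 1 − X; n_B1 = 2X.
n_T stays at 3.2 (no change in mole number).
At X = 0.899: n_A1 = 1.3, n_B2 = 0.101, n_B1 = 1.8, n_T = 3.2.
p_i = (n_i/n_T)·P. K_p = p_B1^2 / (p_A1 p_B2) = 24.6.

K_p = 24.6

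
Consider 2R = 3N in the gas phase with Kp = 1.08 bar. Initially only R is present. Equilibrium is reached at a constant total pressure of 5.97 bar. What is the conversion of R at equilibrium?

Take 1 mol R as basis and let X be its fractional conversion, so ξ = 0.5X.
Species balance: n_R = 1 − X; n_N = 1.5X.
n_T = Σnᵢ = 1 + 0.5X.
With p_i = (n_i/n_T)P, Kp = p_N^3 / (p_R^2).
Equating to 1.08 bar and solving on 0 < X < 1: X = 0.309.

X = 0.309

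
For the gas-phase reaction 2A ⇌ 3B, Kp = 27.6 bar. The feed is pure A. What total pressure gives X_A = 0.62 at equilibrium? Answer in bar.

Basis: 1 mol A initially; let X = conversion of A. Extent ξ = 0.5X.
At extent ξ: n_A = 1 − X; n_B = 1.5X.
Total moles n_T = 1 + 0.5X.
Kp = p_B^3 / (p_A^2) with p_i = (n_i/n_T)·P.
At X = 0.62: the mole-fraction product g(X) = Π y_i^ν_i = 4.252. Since Kp = g(X)·P^{1}, P = (Kp/g)^(1/1) = (27.6/4.252)^(1/1) = 6.49 bar.

P = 6.49 bar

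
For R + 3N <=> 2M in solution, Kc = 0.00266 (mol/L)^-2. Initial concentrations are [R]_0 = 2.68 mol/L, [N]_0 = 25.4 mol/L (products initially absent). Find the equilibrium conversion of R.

X = 0.721

Let X = conversion of R; extent ξ = 2.68·X mol/L.
Concentrations: [R] = 2.68 − 2.68X; [N] = 25.4 − 8.04X; [M] = 5.36X.
Kc = [M]^2 / ([R] [N]^3).
This equals 0.00266 at X = 0.721 (the root in 0 < X < 1).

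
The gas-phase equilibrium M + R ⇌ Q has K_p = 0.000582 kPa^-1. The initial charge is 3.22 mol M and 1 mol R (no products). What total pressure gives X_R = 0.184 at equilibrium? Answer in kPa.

Take 1 mol R as basis and let X be its fractional conversion, so ξ = X.
Moles: n_M = 3.22 − X; n_R = 1 − X; n_Q = X.
Summing: n_T = 4.22 − X.
K_p = p_Q / (p_M p_R) with p_i = (n_i/n_T)·P.
At X = 0.184: the mole-fraction product g(X) = Π y_i^ν_i = 0.2998. Since K_p = g(X)·P^{-1}, P = (g/K_p)^(1/1) = (0.2998/0.000582)^(1/1) = 515 kPa.

P = 515 kPa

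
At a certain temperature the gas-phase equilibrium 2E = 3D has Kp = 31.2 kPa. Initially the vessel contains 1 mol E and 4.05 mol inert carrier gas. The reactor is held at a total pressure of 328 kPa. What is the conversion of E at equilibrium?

X = 0.383

Take 1 mol E as basis and let X be its fractional conversion, so ξ = 0.5X.
Species balance: n_E = 1 − X; n_D = 1.5X; n_I = 4.05 (inert).
n_T = Σnᵢ = 5.05 + 0.5X.
With p_i = (n_i/n_T)P, Kp = p_D^3 / (p_E^2).
Setting this equal to 31.2 kPa and taking the physical root (0 < X < 1) gives X = 0.383.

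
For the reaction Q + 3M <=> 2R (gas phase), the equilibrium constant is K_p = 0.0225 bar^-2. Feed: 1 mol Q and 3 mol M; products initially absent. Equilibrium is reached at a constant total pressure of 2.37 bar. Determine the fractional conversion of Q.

X = 0.173

Take 1 mol Q as basis and let X be its fractional conversion, so ξ = X.
Species balance: n_Q = 1 − X; n_M = 3 − 3X; n_R = 2X.
n_T = Σnᵢ = 4 − 2X.
With p_i = (n_i/n_T)P, K_p = p_R^2 / (p_Q p_M^3).
Setting this equal to 0.0225 bar^-2 and taking the physical root (0 < X < 1) gives X = 0.173.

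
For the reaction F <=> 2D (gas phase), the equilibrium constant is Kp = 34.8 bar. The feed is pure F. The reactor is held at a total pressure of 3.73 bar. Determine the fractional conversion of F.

X = 0.837

Let X = conversion of F (basis 1 mol F); extent of reaction ξ = X.
At extent ξ: n_F = 1 − X; n_D = 2X.
Total moles n_T = 1 + X.
y_i = n_i/n_T, p_i = y_i·P. Kp = p_D^2 / (p_F).
Substituting and setting equal to 34.8 bar gives a polynomial in X; the root in (0,1) is X = 0.837.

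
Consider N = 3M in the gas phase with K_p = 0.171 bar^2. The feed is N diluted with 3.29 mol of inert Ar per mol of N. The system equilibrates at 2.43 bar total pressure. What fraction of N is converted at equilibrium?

X = 0.264

Basis: 1 mol N initially; let X = conversion of N. Extent ξ = X.
Moles: n_N = 1 − X; n_M = 3X; n_I = 3.29 (inert).
n_T = Σnᵢ = 4.29 + 2X.
With p_i = (n_i/n_T)P, K_p = p_M^3 / (p_N).
Substituting and setting equal to 0.171 bar^2 gives a polynomial in X; the root in (0,1) is X = 0.264.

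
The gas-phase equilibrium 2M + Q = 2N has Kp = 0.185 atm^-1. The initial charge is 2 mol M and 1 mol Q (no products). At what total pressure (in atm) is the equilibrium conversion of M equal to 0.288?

P = 3.37 atm

Let X = conversion of M (basis 2 mol M); extent of reaction ξ = X.
Mole table: n_M = 2 − 2X; n_Q = 1 − X; n_N = 2X.
n_T = Σnᵢ = 3 − X.
Kp = p_N^2 / (p_M^2 p_Q) with p_i = (n_i/n_T)·P.
At X = 0.288: the mole-fraction product g(X) = Π y_i^ν_i = 0.6232. Since Kp = g(X)·P^{-1}, P = (g/Kp)^(1/1) = (0.6232/0.185)^(1/1) = 3.37 atm.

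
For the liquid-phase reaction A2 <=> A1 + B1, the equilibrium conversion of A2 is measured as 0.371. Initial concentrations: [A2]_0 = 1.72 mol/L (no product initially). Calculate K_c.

K_c = 0.376 mol/L

Let X = conversion of A2.
Concentrations: [A2] = 1.72 − 1.72X; [A1] = 1.72X; [B1] = 1.72X.
At X = 0.371: [A2] = 1.08, [A1] = 0.638, [B1] = 0.638.
K_c = [A1] [B1] / ([A2]) = 0.376 mol/L.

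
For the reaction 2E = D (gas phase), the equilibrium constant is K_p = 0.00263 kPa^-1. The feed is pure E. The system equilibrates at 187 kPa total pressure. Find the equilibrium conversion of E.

Take 1 mol E as basis and let X be its fractional conversion, so ξ = 0.5X.
At extent ξ: n_E = 1 − X; n_D = 0.5X.
n_T = Σnᵢ = 1 − 0.5X.
y_i = n_i/n_T, p_i = y_i·P. K_p = p_D / (p_E^2).
Substituting and setting equal to 0.00263 kPa^-1 gives a polynomial in X; the root in (0,1) is X = 0.419.

X = 0.419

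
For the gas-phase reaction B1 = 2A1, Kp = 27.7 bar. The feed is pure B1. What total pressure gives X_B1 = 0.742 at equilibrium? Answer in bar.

P = 5.65 bar

Take 1 mol B1 as basis and let X be its fractional conversion, so ξ = X.
Moles: n_B1 = 1 − X; n_A1 = 2X.
n_T = Σnᵢ = 1 + X.
Kp = p_A1^2 / (p_B1) with p_i = (n_i/n_T)·P.
At X = 0.742: the mole-fraction product g(X) = Π y_i^ν_i = 4.9. Since Kp = g(X)·P^{1}, P = (Kp/g)^(1/1) = (27.7/4.9)^(1/1) = 5.65 bar.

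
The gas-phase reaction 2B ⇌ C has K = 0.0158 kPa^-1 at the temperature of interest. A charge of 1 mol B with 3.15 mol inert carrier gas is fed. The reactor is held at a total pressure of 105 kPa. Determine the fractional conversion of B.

Take 1 mol B as basis and let X be its fractional conversion, so ξ = 0.5X.
Moles: n_B = 1 − X; n_C = 0.5X; n_I = 3.15 (inert).
Total moles n_T = 4.15 − 0.5X.
Mole fractions y_i = n_i/n_T; K = p_C / (p_B^2) with p_i = y_i·P.
This yields a degree-2 equation in X; solving on (0,1), X = 0.351.

X = 0.351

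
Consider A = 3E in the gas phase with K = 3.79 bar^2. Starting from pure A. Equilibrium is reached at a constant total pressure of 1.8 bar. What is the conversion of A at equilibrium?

Basis: 1 mol A initially; let X = conversion of A. Extent ξ = X.
Species balance: n_A = 1 − X; n_E = 3X.
Total moles n_T = 1 + 2X.
y_i = n_i/n_T, p_i = y_i·P. K = p_E^3 / (p_A).
This yields a degree-3 equation in X; solving on (0,1), X = 0.441.

X = 0.441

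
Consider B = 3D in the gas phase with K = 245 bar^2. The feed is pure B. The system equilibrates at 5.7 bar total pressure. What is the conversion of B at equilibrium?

X = 0.755

Basis: 1 mol B initially; let X = conversion of B. Extent ξ = X.
Mole table: n_B = 1 − X; n_D = 3X.
Summing: n_T = 1 + 2X.
Mole fractions y_i = n_i/n_T; K = p_D^3 / (p_B) with p_i = y_i·P.
This yields a degree-3 equation in X; solving on (0,1), X = 0.755.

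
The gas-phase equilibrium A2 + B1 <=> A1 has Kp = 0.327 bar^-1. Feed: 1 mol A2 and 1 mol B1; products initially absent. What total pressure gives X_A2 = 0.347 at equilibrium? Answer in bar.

P = 4.11 bar

Basis: 1 mol A2 initially; let X = conversion of A2. Extent ξ = X.
Moles: n_A2 = 1 − X; n_B1 = 1 − X; n_A1 = X.
n_T = Σnᵢ = 2 − X.
Kp = p_A1 / (p_A2 p_B1) with p_i = (n_i/n_T)·P.
At X = 0.347: the mole-fraction product g(X) = Π y_i^ν_i = 1.345. Since Kp = g(X)·P^{-1}, P = (g/Kp)^(1/1) = (1.345/0.327)^(1/1) = 4.11 bar.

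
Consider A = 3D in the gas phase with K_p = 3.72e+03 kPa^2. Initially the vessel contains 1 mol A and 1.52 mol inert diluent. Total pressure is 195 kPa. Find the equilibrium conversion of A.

X = 0.291

Take 1 mol A as basis and let X be its fractional conversion, so ξ = X.
Mole table: n_A = 1 − X; n_D = 3X; n_I = 1.52 (inert).
n_T = Σnᵢ = 2.52 + 2X.
y_i = n_i/n_T, p_i = y_i·P. K_p = p_D^3 / (p_A).
This yields a degree-3 equation in X; solving on (0,1), X = 0.291.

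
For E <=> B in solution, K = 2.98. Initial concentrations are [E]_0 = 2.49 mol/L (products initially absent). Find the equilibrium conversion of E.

Let X = conversion of E; extent ξ = 2.49·X mol/L.
Concentrations: [E] = 2.49 − 2.49X; [B] = 2.49X.
K = [B] / ([E]).
This equals 2.98 at X = 0.749 (the root in 0 < X < 1).

X = 0.749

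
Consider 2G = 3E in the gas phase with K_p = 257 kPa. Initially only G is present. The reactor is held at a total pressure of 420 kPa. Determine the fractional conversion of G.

X = 0.420

Take 1 mol G as basis and let X be its fractional conversion, so ξ = 0.5X.
Mole table: n_G = 1 − X; n_E = 1.5X.
Total moles n_T = 1 + 0.5X.
Mole fractions y_i = n_i/n_T; K_p = p_E^3 / (p_G^2) with p_i = y_i·P.
Equating to 257 kPa and solving on 0 < X < 1: X = 0.420.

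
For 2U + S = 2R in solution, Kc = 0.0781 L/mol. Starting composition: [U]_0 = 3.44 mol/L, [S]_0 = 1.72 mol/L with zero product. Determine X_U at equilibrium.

X = 0.242

Let X = conversion of U; extent ξ = 3.44X/2 mol/L.
Concentrations: [U] = 3.44 − 3.44X; [S] = 1.72 − 1.72X; [R] = 3.44X.
Kc = [R]^2 / ([U]^2 [S]).
This equals 0.0781 at X = 0.242 (the root in 0 < X < 1).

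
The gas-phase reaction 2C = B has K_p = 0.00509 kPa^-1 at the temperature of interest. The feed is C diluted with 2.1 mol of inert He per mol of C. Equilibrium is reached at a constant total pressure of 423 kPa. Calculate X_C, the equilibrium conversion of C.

Basis: 1 mol C initially; let X = conversion of C. Extent ξ = 0.5X.
Moles: n_C = 1 − X; n_B = 0.5X; n_I = 2.1 (inert).
Summing: n_T = 3.1 − 0.5X.
Mole fractions y_i = n_i/n_T; K_p = p_B / (p_C^2) with p_i = y_i·P.
Setting this equal to 0.00509 kPa^-1 and taking the physical root (0 < X < 1) gives X = 0.451.

X = 0.451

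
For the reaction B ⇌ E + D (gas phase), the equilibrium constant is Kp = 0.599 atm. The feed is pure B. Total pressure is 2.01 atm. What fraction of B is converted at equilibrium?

X = 0.479

Take 1 mol B as basis and let X be its fractional conversion, so ξ = X.
At extent ξ: n_B = 1 − X; n_E = X; n_D = X.
Summing: n_T = 1 + X.
y_i = n_i/n_T, p_i = y_i·P. Kp = p_E p_D / (p_B).
Substituting and setting equal to 0.599 atm gives a polynomial in X; the root in (0,1) is X = 0.479.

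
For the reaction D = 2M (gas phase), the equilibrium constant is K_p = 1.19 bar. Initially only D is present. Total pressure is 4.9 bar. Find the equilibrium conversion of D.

X = 0.239

Take 1 mol D as basis and let X be its fractional conversion, so ξ = X.
Mole table: n_D = 1 − X; n_M = 2X.
n_T = Σnᵢ = 1 + X.
Mole fractions y_i = n_i/n_T; K_p = p_M^2 / (p_D) with p_i = y_i·P.
This yields a degree-2 equation in X; solving on (0,1), X = 0.239.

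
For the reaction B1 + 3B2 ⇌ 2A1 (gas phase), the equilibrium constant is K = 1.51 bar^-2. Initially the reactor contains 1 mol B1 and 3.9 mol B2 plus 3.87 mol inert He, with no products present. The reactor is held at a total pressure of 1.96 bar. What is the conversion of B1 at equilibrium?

X = 0.456

Let X = conversion of B1 (basis 1 mol B1); extent of reaction ξ = X.
At extent ξ: n_B1 = 1 − X; n_B2 = 3.9 − 3X; n_A1 = 2X; n_I = 3.87 (inert).
n_T = Σnᵢ = 8.77 − 2X.
With p_i = (n_i/n_T)P, K = p_A1^2 / (p_B1 p_B2^3).
This yields a degree-4 equation in X; solving on (0,1), X = 0.456.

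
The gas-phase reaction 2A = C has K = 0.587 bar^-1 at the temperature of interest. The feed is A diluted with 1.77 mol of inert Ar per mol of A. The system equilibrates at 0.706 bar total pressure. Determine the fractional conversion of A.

Take 1 mol A as basis and let X be its fractional conversion, so ξ = 0.5X.
Moles: n_A = 1 − X; n_C = 0.5X; n_I = 1.77 (inert).
n_T = Σnᵢ = 2.77 − 0.5X.
y_i = n_i/n_T, p_i = y_i·P. K = p_C / (p_A^2).
Equating to 0.587 bar^-1 and solving on 0 < X < 1: X = 0.199.

X = 0.199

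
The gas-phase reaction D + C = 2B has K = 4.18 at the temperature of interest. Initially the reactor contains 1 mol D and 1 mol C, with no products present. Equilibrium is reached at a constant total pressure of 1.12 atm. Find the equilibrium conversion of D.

Take 1 mol D as basis and let X be its fractional conversion, so ξ = X.
Moles: n_D = 1 − X; n_C = 1 − X; n_B = 2X.
Since Δν = 0, n_T = 2 throughout.
y_i = n_i/n_T, p_i = y_i·P. K = p_B^2 / (p_D p_C).
Equating to 4.18 and solving on 0 < X < 1: X = 0.506.

X = 0.506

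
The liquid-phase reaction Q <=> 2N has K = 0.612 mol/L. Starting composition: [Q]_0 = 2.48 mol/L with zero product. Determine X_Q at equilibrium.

Let X = conversion of Q; extent ξ = 2.48·X mol/L.
Concentrations: [Q] = 2.48 − 2.48X; [N] = 4.96X.
K = [N]^2 / ([Q]).
Equating to 0.612 mol/L: the physical root is X = 0.219.

X = 0.219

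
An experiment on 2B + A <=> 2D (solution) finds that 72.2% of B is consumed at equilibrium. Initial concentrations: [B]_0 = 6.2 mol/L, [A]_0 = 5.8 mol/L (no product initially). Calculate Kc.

Kc = 1.89 L/mol

Let X = conversion of B.
Concentrations: [B] = 6.2 − 6.2X; [A] = 5.8 − 3.1X; [D] = 6.2X.
At X = 0.722: [B] = 1.72, [A] = 3.56, [D] = 4.48.
Kc = [D]^2 / ([B]^2 [A]) = 1.89 L/mol.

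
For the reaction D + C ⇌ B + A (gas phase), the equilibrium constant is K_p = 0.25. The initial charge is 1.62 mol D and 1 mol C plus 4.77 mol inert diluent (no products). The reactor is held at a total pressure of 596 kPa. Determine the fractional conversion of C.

X = 0.418

Take 1 mol C as basis and let X be its fractional conversion, so ξ = X.
Species balance: n_D = 1.62 − X; n_C = 1 − X; n_B = X; n_A = X; n_I = 4.77 (inert).
n_T stays at 7.39 (no change in mole number).
With p_i = (n_i/n_T)P, K_p = p_B p_A / (p_D p_C).
Setting this equal to 0.25 and taking the physical root (0 < X < 1) gives X = 0.418.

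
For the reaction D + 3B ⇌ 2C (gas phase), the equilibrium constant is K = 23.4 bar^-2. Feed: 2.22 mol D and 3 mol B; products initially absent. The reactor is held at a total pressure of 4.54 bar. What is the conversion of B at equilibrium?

X = 0.872

Basis: 3 mol B initially; let X = conversion of B. Extent ξ = X.
Species balance: n_D = 2.22 − X; n_B = 3 − 3X; n_C = 2X.
n_T = Σnᵢ = 5.22 − 2X.
y_i = n_i/n_T, p_i = y_i·P. K = p_C^2 / (p_D p_B^3).
Substituting and setting equal to 23.4 bar^-2 gives a polynomial in X; the root in (0,1) is X = 0.872.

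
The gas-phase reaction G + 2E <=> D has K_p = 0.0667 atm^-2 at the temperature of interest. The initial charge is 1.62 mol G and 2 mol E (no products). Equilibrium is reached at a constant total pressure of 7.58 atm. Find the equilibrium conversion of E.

Take 2 mol E as basis and let X be its fractional conversion, so ξ = X.
At extent ξ: n_G = 1.62 − X; n_E = 2 − 2X; n_D = X.
n_T = Σnᵢ = 3.62 − 2X.
With p_i = (n_i/n_T)P, K_p = p_D / (p_G p_E^2).
This yields a degree-3 equation in X; solving on (0,1), X = 0.541.

X = 0.541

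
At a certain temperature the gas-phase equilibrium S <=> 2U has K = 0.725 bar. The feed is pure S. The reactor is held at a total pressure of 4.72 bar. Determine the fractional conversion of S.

X = 0.192

Basis: 1 mol S initially; let X = conversion of S. Extent ξ = X.
Moles: n_S = 1 − X; n_U = 2X.
Total moles n_T = 1 + X.
y_i = n_i/n_T, p_i = y_i·P. K = p_U^2 / (p_S).
Setting this equal to 0.725 bar and taking the physical root (0 < X < 1) gives X = 0.192.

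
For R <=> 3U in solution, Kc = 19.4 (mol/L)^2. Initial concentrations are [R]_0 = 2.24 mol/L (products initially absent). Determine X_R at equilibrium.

Let X = conversion of R; extent ξ = 2.24·X mol/L.
Concentrations: [R] = 2.24 − 2.24X; [U] = 6.72X.
Kc = [U]^3 / ([R]).
Equating to 19.4 (mol/L)^2: the physical root is X = 0.433.

X = 0.433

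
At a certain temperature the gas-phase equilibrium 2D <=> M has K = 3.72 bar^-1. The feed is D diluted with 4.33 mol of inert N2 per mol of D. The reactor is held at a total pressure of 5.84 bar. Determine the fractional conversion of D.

X = 0.714

Let X = conversion of D (basis 1 mol D); extent of reaction ξ = 0.5X.
Mole table: n_D = 1 − X; n_M = 0.5X; n_I = 4.33 (inert).
n_T = Σnᵢ = 5.33 − 0.5X.
y_i = n_i/n_T, p_i = y_i·P. K = p_M / (p_D^2).
This yields a degree-2 equation in X; solving on (0,1), X = 0.714.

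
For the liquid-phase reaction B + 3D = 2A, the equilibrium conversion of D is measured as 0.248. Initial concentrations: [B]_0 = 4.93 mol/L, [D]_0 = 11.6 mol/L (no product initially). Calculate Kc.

Kc = 0.0014 (mol/L)^-2

Let X = conversion of D.
Concentrations: [B] = 4.93 − 3.87X; [D] = 11.6 − 11.6X; [A] = 7.73X.
At X = 0.248: [B] = 3.97, [D] = 8.72, [A] = 1.92.
Kc = [A]^2 / ([B] [D]^3) = 0.0014 (mol/L)^-2.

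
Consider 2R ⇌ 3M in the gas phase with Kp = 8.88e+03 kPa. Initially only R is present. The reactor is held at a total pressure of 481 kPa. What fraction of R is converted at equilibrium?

X = 0.759

Take 1 mol R as basis and let X be its fractional conversion, so ξ = 0.5X.
At extent ξ: n_R = 1 − X; n_M = 1.5X.
n_T = Σnᵢ = 1 + 0.5X.
y_i = n_i/n_T, p_i = y_i·P. Kp = p_M^3 / (p_R^2).
Substituting and setting equal to 8.88e+03 kPa gives a polynomial in X; the root in (0,1) is X = 0.759.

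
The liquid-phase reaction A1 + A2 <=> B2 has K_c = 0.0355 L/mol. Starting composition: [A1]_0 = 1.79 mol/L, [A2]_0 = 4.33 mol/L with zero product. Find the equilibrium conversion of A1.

Let X = conversion of A1; extent ξ = 1.79·X mol/L.
Concentrations: [A1] = 1.79 − 1.79X; [A2] = 4.33 − 1.79X; [B2] = 1.79X.
K_c = [B2] / ([A1] [A2]).
Solving K_c = 0.0355 for X ∈ (0,1): X = 0.127.

X = 0.127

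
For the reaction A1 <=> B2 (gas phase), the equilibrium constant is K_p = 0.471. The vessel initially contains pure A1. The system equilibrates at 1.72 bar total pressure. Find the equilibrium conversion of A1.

X = 0.320

Basis: 1 mol A1 initially; let X = conversion of A1. Extent ξ = X.
Species balance: n_A1 = 1 − X; n_B2 = X.
Since Δν = 0, n_T = 1 throughout.
With p_i = (n_i/n_T)P, K_p = p_B2 / (p_A1).
Equating to 0.471 and solving on 0 < X < 1: X = 0.320.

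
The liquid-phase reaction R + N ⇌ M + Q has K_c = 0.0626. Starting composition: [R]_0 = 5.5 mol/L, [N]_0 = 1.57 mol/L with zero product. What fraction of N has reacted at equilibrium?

Let X = conversion of N; extent ξ = 1.57·X mol/L.
Concentrations: [R] = 5.5 − 1.57X; [N] = 1.57 − 1.57X; [M] = 1.57X; [Q] = 1.57X.
K_c = [M] [Q] / ([R] [N]).
Setting equal to 0.0626 and solving for X on (0,1) gives X = 0.356.

X = 0.356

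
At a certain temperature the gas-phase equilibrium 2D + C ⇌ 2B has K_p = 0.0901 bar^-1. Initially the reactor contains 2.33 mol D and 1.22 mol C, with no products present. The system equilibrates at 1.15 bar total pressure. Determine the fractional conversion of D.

Basis: 2.33 mol D initially; let X = conversion of D. Extent ξ = 1.17X.
At extent ξ: n_D = 2.33 − 2.33X; n_C = 1.22 − 1.17X; n_B = 2.33X.
n_T = Σnᵢ = 3.55 − 1.17X.
With p_i = (n_i/n_T)P, K_p = p_B^2 / (p_D^2 p_C).
Equating to 0.0901 bar^-1 and solving on 0 < X < 1: X = 0.152.

X = 0.152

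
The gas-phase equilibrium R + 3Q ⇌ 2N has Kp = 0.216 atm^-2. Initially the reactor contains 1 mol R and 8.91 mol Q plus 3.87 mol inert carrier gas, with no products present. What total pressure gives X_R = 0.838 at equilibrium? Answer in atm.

Let X = conversion of R (basis 1 mol R); extent of reaction ξ = X.
At extent ξ: n_R = 1 − X; n_Q = 8.91 − 3X; n_N = 2X; n_I = 3.87 (inert).
Total moles n_T = 13.8 − 2X.
Kp = p_N^2 / (p_R p_Q^3) with p_i = (n_i/n_T)·P.
At X = 0.838: the mole-fraction product g(X) = Π y_i^ν_i = 9.709. Since Kp = g(X)·P^{-2}, P = (g/Kp)^(1/2) = (9.709/0.216)^(1/2) = 6.7 atm.

P = 6.7 atm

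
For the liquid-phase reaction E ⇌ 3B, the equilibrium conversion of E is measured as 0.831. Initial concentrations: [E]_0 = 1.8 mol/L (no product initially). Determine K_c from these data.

K_c = 297 (mol/L)^2

Let X = conversion of E.
Concentrations: [E] = 1.8 − 1.8X; [B] = 5.4X.
At X = 0.831: [E] = 0.304, [B] = 4.49.
K_c = [B]^3 / ([E]) = 297 (mol/L)^2.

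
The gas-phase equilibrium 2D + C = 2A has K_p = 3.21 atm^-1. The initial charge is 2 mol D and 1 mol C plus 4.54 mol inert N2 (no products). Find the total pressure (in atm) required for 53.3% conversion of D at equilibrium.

Basis: 2 mol D initially; let X = conversion of D. Extent ξ = X.
Moles: n_D = 2 − 2X; n_C = 1 − X; n_A = 2X; n_I = 4.54 (inert).
Summing: n_T = 7.54 − X.
K_p = p_A^2 / (p_D^2 p_C) with p_i = (n_i/n_T)·P.
At X = 0.533: the mole-fraction product g(X) = Π y_i^ν_i = 19.55. Since K_p = g(X)·P^{-1}, P = (g/K_p)^(1/1) = (19.55/3.21)^(1/1) = 6.09 atm.

P = 6.09 atm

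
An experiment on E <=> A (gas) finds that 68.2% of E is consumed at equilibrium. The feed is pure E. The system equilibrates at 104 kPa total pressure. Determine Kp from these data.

Kp = 2.14

Take 1 mol E as basis and let X be its fractional conversion, so ξ = X.
Mole table: n_E = 1 − X; n_A = X.
Total moles n_T = 1 (Δν = 0, constant).
At X = 0.682: n_E = 0.318, n_A = 0.682, n_T = 1.
p_i = (n_i/n_T)·P. Kp = p_A / (p_E) = 2.14.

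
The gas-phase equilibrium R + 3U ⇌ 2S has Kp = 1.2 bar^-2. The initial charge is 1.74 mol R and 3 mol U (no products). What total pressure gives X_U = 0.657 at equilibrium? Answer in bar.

P = 3.78 bar

Let X = conversion of U (basis 3 mol U); extent of reaction ξ = X.
Mole table: n_R = 1.74 − X; n_U = 3 − 3X; n_S = 2X.
Total moles n_T = 4.74 − 2X.
Kp = p_S^2 / (p_R p_U^3) with p_i = (n_i/n_T)·P.
At X = 0.657: the mole-fraction product g(X) = Π y_i^ν_i = 17.17. Since Kp = g(X)·P^{-2}, P = (g/Kp)^(1/2) = (17.17/1.2)^(1/2) = 3.78 bar.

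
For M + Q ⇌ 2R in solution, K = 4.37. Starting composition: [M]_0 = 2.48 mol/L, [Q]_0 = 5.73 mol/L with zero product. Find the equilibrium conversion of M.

X = 0.711

Let X = conversion of M; extent ξ = 2.48·X mol/L.
Concentrations: [M] = 2.48 − 2.48X; [Q] = 5.73 − 2.48X; [R] = 4.96X.
K = [R]^2 / ([M] [Q]).
Equating to 4.37: the physical root is X = 0.711.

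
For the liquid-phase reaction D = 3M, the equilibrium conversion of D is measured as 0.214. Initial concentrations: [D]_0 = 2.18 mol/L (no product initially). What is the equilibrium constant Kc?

Kc = 1.6 (mol/L)^2

Let X = conversion of D.
Concentrations: [D] = 2.18 − 2.18X; [M] = 6.54X.
At X = 0.214: [D] = 1.71, [M] = 1.4.
Kc = [M]^3 / ([D]) = 1.6 (mol/L)^2.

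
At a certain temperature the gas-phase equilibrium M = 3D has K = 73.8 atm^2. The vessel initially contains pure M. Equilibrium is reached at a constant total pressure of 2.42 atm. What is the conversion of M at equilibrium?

Take 1 mol M as basis and let X be its fractional conversion, so ξ = X.
Moles: n_M = 1 − X; n_D = 3X.
n_T = Σnᵢ = 1 + 2X.
With p_i = (n_i/n_T)P, K = p_D^3 / (p_M).
Equating to 73.8 atm^2 and solving on 0 < X < 1: X = 0.828.

X = 0.828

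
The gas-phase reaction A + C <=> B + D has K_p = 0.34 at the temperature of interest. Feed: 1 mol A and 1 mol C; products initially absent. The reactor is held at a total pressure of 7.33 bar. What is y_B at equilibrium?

y_B = 0.184

Take 1 mol A as basis and let X be its fractional conversion, so ξ = X.
Moles: n_A = 1 − X; n_C = 1 − X; n_B = X; n_D = X.
Total moles n_T = 2 (Δν = 0, constant).
With p_i = (n_i/n_T)P, K_p = p_B p_D / (p_A p_C).
Substituting and setting equal to 0.34 gives a polynomial in X; the root in (0,1) is X = 0.368.
Then n_B = 0.368, n_T = 2, so y_B = 0.184.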